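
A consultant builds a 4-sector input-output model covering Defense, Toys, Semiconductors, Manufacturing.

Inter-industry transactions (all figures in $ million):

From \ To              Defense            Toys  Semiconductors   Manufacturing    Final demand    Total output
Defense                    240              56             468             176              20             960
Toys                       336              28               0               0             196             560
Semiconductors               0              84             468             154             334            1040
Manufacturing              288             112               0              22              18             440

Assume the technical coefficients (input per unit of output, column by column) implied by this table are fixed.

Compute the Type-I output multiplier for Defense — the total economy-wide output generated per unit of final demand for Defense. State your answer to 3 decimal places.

m_D = 5.308

Technical coefficients a_ij = z_ij / X_j:
  a_DD = 240/960 = 0.25, a_TD = 336/960 = 0.35, a_SD = 0/960 = 0.00, a_MD = 288/960 = 0.30
  a_DT = 56/560 = 0.10, a_TT = 28/560 = 0.05, a_ST = 84/560 = 0.15, a_MT = 112/560 = 0.20
  a_DS = 468/1040 = 0.45, a_TS = 0/1040 = 0.00, a_SS = 468/1040 = 0.45, a_MS = 0/1040 = 0.00
  a_DM = 176/440 = 0.40, a_TM = 0/440 = 0.00, a_SM = 154/440 = 0.35, a_MM = 22/440 = 0.05
I − A =
  [   0.75    -0.10    -0.45    -0.40]
  [  -0.35     0.95     0.00     0.00]
  [   0.00    -0.15     0.55    -0.35]
  [  -0.30    -0.20     0.00     0.95]
Compute the cofactors C_ij = (−1)^(i+j)·(3×3 minor ij) of I−A; the adjugate is their transpose:
adj(I−A) = Cᵀ =
  [ 0.496375   0.191875   0.406125   0.358625]
  [ 0.182875   0.278625   0.149625   0.132125]
  [ 0.174125   0.151875   0.501625   0.258125]
  [ 0.195250   0.119250   0.159750   0.349000]
det(I−A) = Σ_j (I−A)_1j·C_1j = (0.75)(0.496375) + (-0.10)(0.182875) + (-0.45)(0.174125) + (-0.40)(0.195250) = 0.1975375
(I − A)⁻¹ = adj(I−A) / det(I−A) ≈
  [   2.5128     0.9713     2.0559     1.8155]
  [   0.9258     1.4105     0.7575     0.6689]
  [   0.8815     0.7688     2.5394     1.3067]
  [   0.9884     0.6037     0.8087     1.7668]
The output multiplier for sector j is the column-j sum of the Leontief inverse (I − A)⁻¹ = adj(I−A) / det(I−A).
Column D of adj(I−A): (0.496375, 0.182875, 0.174125, 0.195250); det(I−A) = 0.1975375.
m_D = (0.496375 + 0.182875 + 0.174125 + 0.195250) / 0.1975375 = 1.048625 / 0.1975375 ≈ 5.308.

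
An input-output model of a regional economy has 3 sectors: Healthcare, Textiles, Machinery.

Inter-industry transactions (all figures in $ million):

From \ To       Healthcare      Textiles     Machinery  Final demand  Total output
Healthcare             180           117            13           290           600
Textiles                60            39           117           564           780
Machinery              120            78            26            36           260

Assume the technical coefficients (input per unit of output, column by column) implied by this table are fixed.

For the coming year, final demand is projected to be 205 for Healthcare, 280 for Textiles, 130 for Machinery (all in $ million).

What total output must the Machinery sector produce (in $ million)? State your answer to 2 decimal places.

x_3 = 289.62

Technical coefficients a_ij = z_ij / X_j:
  a_11 = 180/600 = 0.30, a_21 = 60/600 = 0.10, a_31 = 120/600 = 0.20
  a_12 = 117/780 = 0.15, a_22 = 39/780 = 0.05, a_32 = 78/780 = 0.10
  a_13 = 13/260 = 0.05, a_23 = 117/260 = 0.45, a_33 = 26/260 = 0.10
I − A =
  [   0.70    -0.15    -0.05]
  [  -0.10     0.95    -0.45]
  [  -0.20    -0.10     0.90]
Cofactors of I−A, C_ij = (−1)^(i+j)·(minor ij) (rows/columns in the sector order above):
  C_11 = (0.95)(0.90) − (-0.45)(-0.10) = 0.8100
  C_12 = −[(-0.10)(0.90) − (-0.45)(-0.20)] = 0.1800
  C_13 = (-0.10)(-0.10) − (0.95)(-0.20) = 0.2000
  C_21 = −[(-0.15)(0.90) − (-0.05)(-0.10)] = 0.1400
  C_22 = (0.70)(0.90) − (-0.05)(-0.20) = 0.6200
  C_23 = −[(0.70)(-0.10) − (-0.15)(-0.20)] = 0.1000
  C_31 = (-0.15)(-0.45) − (-0.05)(0.95) = 0.1150
  C_32 = −[(0.70)(-0.45) − (-0.05)(-0.10)] = 0.3200
  C_33 = (0.70)(0.95) − (-0.15)(-0.10) = 0.6500
det(I−A) = Σ_j (I−A)_1j·C_1j = (0.70)(0.8100) + (-0.15)(0.1800) + (-0.05)(0.2000) = 0.5300
adj(I−A) = Cᵀ =
  [ 0.8100   0.1400   0.1150]
  [ 0.1800   0.6200   0.3200]
  [ 0.2000   0.1000   0.6500]
(I − A)⁻¹ = adj(I−A) / det(I−A) ≈
  [   1.5283     0.2642     0.2170]
  [   0.3396     1.1698     0.6038]
  [   0.3774     0.1887     1.2264]
x = (I − A)⁻¹ d = adj(I−A)·d / det(I−A), with det(I−A) = 0.5300:
  x_1 = (0.8100·205 + 0.1400·280 + 0.1150·130) / 0.5300 = 220.20 / 0.5300 ≈ 415.47
  x_2 = (0.1800·205 + 0.6200·280 + 0.3200·130) / 0.5300 = 252.10 / 0.5300 ≈ 475.66
  x_3 = (0.2000·205 + 0.1000·280 + 0.6500·130) / 0.5300 = 153.50 / 0.5300 ≈ 289.62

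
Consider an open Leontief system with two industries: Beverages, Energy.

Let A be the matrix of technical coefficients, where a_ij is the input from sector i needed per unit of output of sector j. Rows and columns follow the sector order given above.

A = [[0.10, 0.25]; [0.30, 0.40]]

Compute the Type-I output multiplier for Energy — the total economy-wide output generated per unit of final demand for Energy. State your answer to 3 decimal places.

I − A =
  [   0.90    -0.25]
  [  -0.30     0.60]
det(I−A) = (0.90)(0.60) − (-0.25)(-0.30) = 0.4650
adj(I−A) = [[0.60, 0.25], [0.30, 0.90]]
(I − A)⁻¹ = adj(I−A) / det(I−A) ≈
  [   1.2903     0.5376]
  [   0.6452     1.9355]
The output multiplier for sector j is the column-j sum of the Leontief inverse (I − A)⁻¹ = adj(I−A) / det(I−A).
Column 2 of adj(I−A): (0.25, 0.90); det(I−A) = 0.4650.
m_2 = (0.25 + 0.90) / 0.4650 = 1.15 / 0.4650 ≈ 2.473.

m_2 = 2.473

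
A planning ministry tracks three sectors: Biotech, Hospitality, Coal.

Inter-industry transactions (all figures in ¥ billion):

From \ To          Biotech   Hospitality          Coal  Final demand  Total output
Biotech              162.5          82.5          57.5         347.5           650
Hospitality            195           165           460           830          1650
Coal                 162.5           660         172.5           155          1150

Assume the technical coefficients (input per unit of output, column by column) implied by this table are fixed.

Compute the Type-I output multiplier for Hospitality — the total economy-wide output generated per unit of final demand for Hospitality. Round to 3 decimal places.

m_2 = 2.388

Technical coefficients a_ij = z_ij / X_j:
  a_11 = 162.5/650 = 0.25, a_21 = 195/650 = 0.30, a_31 = 162.5/650 = 0.25
  a_12 = 82.5/1650 = 0.05, a_22 = 165/1650 = 0.10, a_32 = 660/1650 = 0.40
  a_13 = 57.5/1150 = 0.05, a_23 = 460/1150 = 0.40, a_33 = 172.5/1150 = 0.15
I − A =
  [   0.75    -0.05    -0.05]
  [  -0.30     0.90    -0.40]
  [  -0.25    -0.40     0.85]
Cofactors of I−A, C_ij = (−1)^(i+j)·(minor ij) (rows/columns in the sector order above):
  C_11 = (0.90)(0.85) − (-0.40)(-0.40) = 0.6050
  C_12 = −[(-0.30)(0.85) − (-0.40)(-0.25)] = 0.3550
  C_13 = (-0.30)(-0.40) − (0.90)(-0.25) = 0.3450
  C_21 = −[(-0.05)(0.85) − (-0.05)(-0.40)] = 0.0625
  C_22 = (0.75)(0.85) − (-0.05)(-0.25) = 0.6250
  C_23 = −[(0.75)(-0.40) − (-0.05)(-0.25)] = 0.3125
  C_31 = (-0.05)(-0.40) − (-0.05)(0.90) = 0.0650
  C_32 = −[(0.75)(-0.40) − (-0.05)(-0.30)] = 0.3150
  C_33 = (0.75)(0.90) − (-0.05)(-0.30) = 0.6600
det(I−A) = Σ_j (I−A)_1j·C_1j = (0.75)(0.6050) + (-0.05)(0.3550) + (-0.05)(0.3450) = 0.41875
adj(I−A) = Cᵀ =
  [ 0.6050   0.0625   0.0650]
  [ 0.3550   0.6250   0.3150]
  [ 0.3450   0.3125   0.6600]
(I − A)⁻¹ = adj(I−A) / det(I−A) ≈
  [   1.4448     0.1493     0.1552]
  [   0.8478     1.4925     0.7522]
  [   0.8239     0.7463     1.5761]
The output multiplier for sector j is the column-j sum of the Leontief inverse (I − A)⁻¹ = adj(I−A) / det(I−A).
Column 2 of adj(I−A): (0.0625, 0.6250, 0.3125); det(I−A) = 0.41875.
m_2 = (0.0625 + 0.6250 + 0.3125) / 0.41875 = 1.00 / 0.41875 ≈ 2.388.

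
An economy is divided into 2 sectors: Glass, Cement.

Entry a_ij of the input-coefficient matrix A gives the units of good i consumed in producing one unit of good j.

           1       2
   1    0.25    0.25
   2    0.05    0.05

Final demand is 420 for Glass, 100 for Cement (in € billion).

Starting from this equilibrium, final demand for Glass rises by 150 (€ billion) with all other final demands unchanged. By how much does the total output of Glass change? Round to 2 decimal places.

I − A =
  [   0.75    -0.25]
  [  -0.05     0.95]
det(I−A) = (0.75)(0.95) − (-0.25)(-0.05) = 0.7000
adj(I−A) = [[0.95, 0.25], [0.05, 0.75]]
(I − A)⁻¹ = adj(I−A) / det(I−A) ≈
  [   1.3571     0.3571]
  [   0.0714     1.0714]
Δx = (I − A)⁻¹ Δd with Δd having +150 in the Glass component and 0 elsewhere.
So Δx_1 = L_11 · (+150), where L_11 = adj(I−A)_11 / det(I−A) = 0.95 / 0.7000.
Δx_1 = 0.95 × (+150) / 0.7000 = 142.50 / 0.7000 ≈ 203.57.

Δx_1 = 203.57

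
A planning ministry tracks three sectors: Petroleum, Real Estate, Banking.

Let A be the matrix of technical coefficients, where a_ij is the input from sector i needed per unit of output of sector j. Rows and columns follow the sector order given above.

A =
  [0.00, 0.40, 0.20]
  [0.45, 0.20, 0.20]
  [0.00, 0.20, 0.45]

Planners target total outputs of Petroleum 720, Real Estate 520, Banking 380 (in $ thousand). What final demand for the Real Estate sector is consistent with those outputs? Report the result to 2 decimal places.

I − A =
  [   1.00    -0.40    -0.20]
  [  -0.45     0.80    -0.20]
  [   0.00    -0.20     0.55]
d = (I − A) x:
  d_P = (+1.00)·720 + (-0.40)·520 + (-0.20)·380 = 436.00
  d_R = (-0.45)·720 + (+0.80)·520 + (-0.20)·380 = 16.00
  d_B = (+0.00)·720 + (-0.20)·520 + (+0.55)·380 = 105.00

d_R = 16.00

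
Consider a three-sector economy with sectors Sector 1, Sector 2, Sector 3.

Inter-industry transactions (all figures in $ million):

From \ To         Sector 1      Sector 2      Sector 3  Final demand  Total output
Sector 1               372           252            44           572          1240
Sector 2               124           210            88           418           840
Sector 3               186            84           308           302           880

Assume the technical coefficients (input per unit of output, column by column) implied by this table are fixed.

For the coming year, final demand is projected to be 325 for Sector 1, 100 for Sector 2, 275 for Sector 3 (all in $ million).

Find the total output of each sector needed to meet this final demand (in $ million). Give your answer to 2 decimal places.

Technical coefficients a_ij = z_ij / X_j:
  a_11 = 372/1240 = 0.30, a_21 = 124/1240 = 0.10, a_31 = 186/1240 = 0.15
  a_12 = 252/840 = 0.30, a_22 = 210/840 = 0.25, a_32 = 84/840 = 0.10
  a_13 = 44/880 = 0.05, a_23 = 88/880 = 0.10, a_33 = 308/880 = 0.35
I − A =
  [   0.70    -0.30    -0.05]
  [  -0.10     0.75    -0.10]
  [  -0.15    -0.10     0.65]
Cofactors of I−A, C_ij = (−1)^(i+j)·(minor ij) (rows/columns in the sector order above):
  C_11 = (0.75)(0.65) − (-0.10)(-0.10) = 0.4775
  C_12 = −[(-0.10)(0.65) − (-0.10)(-0.15)] = 0.0800
  C_13 = (-0.10)(-0.10) − (0.75)(-0.15) = 0.1225
  C_21 = −[(-0.30)(0.65) − (-0.05)(-0.10)] = 0.2000
  C_22 = (0.70)(0.65) − (-0.05)(-0.15) = 0.4475
  C_23 = −[(0.70)(-0.10) − (-0.30)(-0.15)] = 0.1150
  C_31 = (-0.30)(-0.10) − (-0.05)(0.75) = 0.0675
  C_32 = −[(0.70)(-0.10) − (-0.05)(-0.10)] = 0.0750
  C_33 = (0.70)(0.75) − (-0.30)(-0.10) = 0.4950
det(I−A) = Σ_j (I−A)_1j·C_1j = (0.70)(0.4775) + (-0.30)(0.0800) + (-0.05)(0.1225) = 0.304125
adj(I−A) = Cᵀ =
  [ 0.4775   0.2000   0.0675]
  [ 0.0800   0.4475   0.0750]
  [ 0.1225   0.1150   0.4950]
(I − A)⁻¹ = adj(I−A) / det(I−A) ≈
  [   1.5701     0.6576     0.2219]
  [   0.2630     1.4714     0.2466]
  [   0.4028     0.3781     1.6276]
x = (I − A)⁻¹ d = adj(I−A)·d / det(I−A), with det(I−A) = 0.304125:
  x_1 = (0.4775·325 + 0.2000·100 + 0.0675·275) / 0.304125 = 193.75 / 0.304125 ≈ 637.07
  x_2 = (0.0800·325 + 0.4475·100 + 0.0750·275) / 0.304125 = 91.375 / 0.304125 ≈ 300.45
  x_3 = (0.1225·325 + 0.1150·100 + 0.4950·275) / 0.304125 = 187.4375 / 0.304125 ≈ 616.32

x_1 = 637.07, x_2 = 300.45, x_3 = 616.32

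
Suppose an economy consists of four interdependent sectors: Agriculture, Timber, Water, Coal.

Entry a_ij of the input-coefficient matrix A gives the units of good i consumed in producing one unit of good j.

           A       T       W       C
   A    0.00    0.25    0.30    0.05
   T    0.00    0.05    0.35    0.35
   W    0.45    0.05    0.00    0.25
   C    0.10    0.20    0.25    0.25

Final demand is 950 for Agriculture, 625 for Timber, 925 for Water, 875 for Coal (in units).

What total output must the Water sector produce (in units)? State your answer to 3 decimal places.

I − A =
  [   1.00    -0.25    -0.30    -0.05]
  [   0.00     0.95    -0.35    -0.35]
  [  -0.45    -0.05     1.00    -0.25]
  [  -0.10    -0.20    -0.25     0.75]
Compute the cofactors C_ij = (−1)^(i+j)·(3×3 minor ij) of I−A; the adjugate is their transpose:
adj(I−A) = Cᵀ =
  [ 0.548125   0.208750   0.295625   0.232500]
  [ 0.201250   0.568125   0.358750   0.398125]
  [ 0.314625   0.182375   0.629000   0.315750]
  [ 0.231625   0.240125   0.344750   0.764875]
det(I−A) = Σ_j (I−A)_1j·C_1j = (1.00)(0.548125) + (-0.25)(0.201250) + (-0.30)(0.314625) + (-0.05)(0.231625) = 0.39184375
(I − A)⁻¹ = adj(I−A) / det(I−A) ≈
  [   1.3988     0.5327     0.7544     0.5933]
  [   0.5136     1.4499     0.9155     1.0160]
  [   0.8029     0.4654     1.6052     0.8058]
  [   0.5911     0.6128     0.8798     1.9520]
x = (I − A)⁻¹ d = adj(I−A)·d / det(I−A), with det(I−A) = 0.39184375:
  x_A = (0.548125·950 + 0.208750·625 + 0.295625·925 + 0.232500·875) / 0.39184375 = 1128.078125 / 0.39184375 ≈ 2878.898
  x_T = (0.201250·950 + 0.568125·625 + 0.358750·925 + 0.398125·875) / 0.39184375 = 1226.46875 / 0.39184375 ≈ 3129.994
  x_W = (0.314625·950 + 0.182375·625 + 0.629000·925 + 0.315750·875) / 0.39184375 = 1270.984375 / 0.39184375 ≈ 3243.600
  x_C = (0.231625·950 + 0.240125·625 + 0.344750·925 + 0.764875·875) / 0.39184375 = 1358.28125 / 0.39184375 ≈ 3466.385

x_W = 3243.600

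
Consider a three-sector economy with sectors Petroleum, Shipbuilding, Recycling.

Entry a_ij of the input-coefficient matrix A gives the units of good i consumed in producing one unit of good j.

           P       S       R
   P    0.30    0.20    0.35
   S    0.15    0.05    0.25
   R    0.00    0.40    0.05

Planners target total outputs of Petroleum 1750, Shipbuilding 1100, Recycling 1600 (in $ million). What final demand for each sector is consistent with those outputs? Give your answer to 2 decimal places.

I − A =
  [   0.70    -0.20    -0.35]
  [  -0.15     0.95    -0.25]
  [   0.00    -0.40     0.95]
d = (I − A) x:
  d_P = (+0.70)·1750 + (-0.20)·1100 + (-0.35)·1600 = 445.00
  d_S = (-0.15)·1750 + (+0.95)·1100 + (-0.25)·1600 = 382.50
  d_R = (+0.00)·1750 + (-0.40)·1100 + (+0.95)·1600 = 1080.00

d_P = 445.00, d_S = 382.50, d_R = 1080.00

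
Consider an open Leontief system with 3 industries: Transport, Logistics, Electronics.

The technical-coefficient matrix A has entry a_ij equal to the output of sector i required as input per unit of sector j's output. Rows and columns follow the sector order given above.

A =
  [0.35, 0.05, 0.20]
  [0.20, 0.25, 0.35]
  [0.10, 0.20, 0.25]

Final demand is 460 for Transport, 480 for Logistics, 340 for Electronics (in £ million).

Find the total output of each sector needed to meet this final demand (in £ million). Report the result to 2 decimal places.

I − A =
  [   0.65    -0.05    -0.20]
  [  -0.20     0.75    -0.35]
  [  -0.10    -0.20     0.75]
Cofactors of I−A, C_ij = (−1)^(i+j)·(minor ij) (rows/columns in the sector order above):
  C_11 = (0.75)(0.75) − (-0.35)(-0.20) = 0.4925
  C_12 = −[(-0.20)(0.75) − (-0.35)(-0.10)] = 0.1850
  C_13 = (-0.20)(-0.20) − (0.75)(-0.10) = 0.1150
  C_21 = −[(-0.05)(0.75) − (-0.20)(-0.20)] = 0.0775
  C_22 = (0.65)(0.75) − (-0.20)(-0.10) = 0.4675
  C_23 = −[(0.65)(-0.20) − (-0.05)(-0.10)] = 0.1350
  C_31 = (-0.05)(-0.35) − (-0.20)(0.75) = 0.1675
  C_32 = −[(0.65)(-0.35) − (-0.20)(-0.20)] = 0.2675
  C_33 = (0.65)(0.75) − (-0.05)(-0.20) = 0.4775
det(I−A) = Σ_j (I−A)_1j·C_1j = (0.65)(0.4925) + (-0.05)(0.1850) + (-0.20)(0.1150) = 0.287875
adj(I−A) = Cᵀ =
  [ 0.4925   0.0775   0.1675]
  [ 0.1850   0.4675   0.2675]
  [ 0.1150   0.1350   0.4775]
(I − A)⁻¹ = adj(I−A) / det(I−A) ≈
  [   1.7108     0.2692     0.5818]
  [   0.6426     1.6240     0.9292]
  [   0.3995     0.4690     1.6587]
x = (I − A)⁻¹ d = adj(I−A)·d / det(I−A), with det(I−A) = 0.287875:
  x_T = (0.4925·460 + 0.0775·480 + 0.1675·340) / 0.287875 = 320.70 / 0.287875 ≈ 1114.03
  x_L = (0.1850·460 + 0.4675·480 + 0.2675·340) / 0.287875 = 400.45 / 0.287875 ≈ 1391.06
  x_E = (0.1150·460 + 0.1350·480 + 0.4775·340) / 0.287875 = 280.05 / 0.287875 ≈ 972.82

x_T = 1114.03, x_L = 1391.06, x_E = 972.82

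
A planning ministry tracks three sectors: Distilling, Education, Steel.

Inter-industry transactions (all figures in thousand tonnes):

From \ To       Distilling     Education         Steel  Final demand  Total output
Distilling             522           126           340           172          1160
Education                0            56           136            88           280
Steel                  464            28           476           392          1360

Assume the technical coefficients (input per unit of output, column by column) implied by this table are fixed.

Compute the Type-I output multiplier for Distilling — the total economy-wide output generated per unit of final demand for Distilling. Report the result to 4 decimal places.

m_D = 4.7671

Technical coefficients a_ij = z_ij / X_j:
  a_DD = 522/1160 = 0.45, a_ED = 0/1160 = 0.00, a_SD = 464/1160 = 0.40
  a_DE = 126/280 = 0.45, a_EE = 56/280 = 0.20, a_SE = 28/280 = 0.10
  a_DS = 340/1360 = 0.25, a_ES = 136/1360 = 0.10, a_SS = 476/1360 = 0.35
I − A =
  [   0.55    -0.45    -0.25]
  [   0.00     0.80    -0.10]
  [  -0.40    -0.10     0.65]
Cofactors of I−A, C_ij = (−1)^(i+j)·(minor ij) (rows/columns in the sector order above):
  C_11 = (0.80)(0.65) − (-0.10)(-0.10) = 0.5100
  C_12 = −[(0.00)(0.65) − (-0.10)(-0.40)] = 0.0400
  C_13 = (0.00)(-0.10) − (0.80)(-0.40) = 0.3200
  C_21 = −[(-0.45)(0.65) − (-0.25)(-0.10)] = 0.3175
  C_22 = (0.55)(0.65) − (-0.25)(-0.40) = 0.2575
  C_23 = −[(0.55)(-0.10) − (-0.45)(-0.40)] = 0.2350
  C_31 = (-0.45)(-0.10) − (-0.25)(0.80) = 0.2450
  C_32 = −[(0.55)(-0.10) − (-0.25)(0.00)] = 0.0550
  C_33 = (0.55)(0.80) − (-0.45)(0.00) = 0.4400
det(I−A) = Σ_j (I−A)_1j·C_1j = (0.55)(0.5100) + (-0.45)(0.0400) + (-0.25)(0.3200) = 0.1825
adj(I−A) = Cᵀ =
  [ 0.5100   0.3175   0.2450]
  [ 0.0400   0.2575   0.0550]
  [ 0.3200   0.2350   0.4400]
(I − A)⁻¹ = adj(I−A) / det(I−A) ≈
  [   2.79452     1.73973     1.34247]
  [   0.21918     1.41096     0.30137]
  [   1.75342     1.28767     2.41096]
The output multiplier for sector j is the column-j sum of the Leontief inverse (I − A)⁻¹ = adj(I−A) / det(I−A).
Column D of adj(I−A): (0.5100, 0.0400, 0.3200); det(I−A) = 0.1825.
m_D = (0.5100 + 0.0400 + 0.3200) / 0.1825 = 0.87 / 0.1825 ≈ 4.7671.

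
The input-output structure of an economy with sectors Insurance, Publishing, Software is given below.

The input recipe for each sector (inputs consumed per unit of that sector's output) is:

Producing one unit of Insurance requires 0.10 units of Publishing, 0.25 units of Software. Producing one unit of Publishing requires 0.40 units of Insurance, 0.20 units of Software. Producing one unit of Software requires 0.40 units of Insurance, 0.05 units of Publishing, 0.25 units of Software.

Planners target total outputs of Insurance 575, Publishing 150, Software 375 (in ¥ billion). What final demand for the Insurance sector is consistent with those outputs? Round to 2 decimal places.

d_1 = 365.00

I − A =
  [   1.00    -0.40    -0.40]
  [  -0.10     1.00    -0.05]
  [  -0.25    -0.20     0.75]
d = (I − A) x:
  d_1 = (+1.00)·575 + (-0.40)·150 + (-0.40)·375 = 365.00
  d_2 = (-0.10)·575 + (+1.00)·150 + (-0.05)·375 = 73.75
  d_3 = (-0.25)·575 + (-0.20)·150 + (+0.75)·375 = 107.50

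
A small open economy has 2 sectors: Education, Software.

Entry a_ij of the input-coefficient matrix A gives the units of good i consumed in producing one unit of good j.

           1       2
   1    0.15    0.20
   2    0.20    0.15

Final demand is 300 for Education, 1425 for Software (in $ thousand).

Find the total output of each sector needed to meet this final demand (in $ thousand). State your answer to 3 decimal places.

I − A =
  [   0.85    -0.20]
  [  -0.20     0.85]
det(I−A) = (0.85)(0.85) − (-0.20)(-0.20) = 0.6825
adj(I−A) = [[0.85, 0.20], [0.20, 0.85]]
(I − A)⁻¹ = adj(I−A) / det(I−A) ≈
  [   1.2454     0.2930]
  [   0.2930     1.2454]
x = (I − A)⁻¹ d = adj(I−A)·d / det(I−A), with det(I−A) = 0.6825:
  x_1 = (0.85·300 + 0.20·1425) / 0.6825 = 540.00 / 0.6825 ≈ 791.209
  x_2 = (0.20·300 + 0.85·1425) / 0.6825 = 1271.25 / 0.6825 ≈ 1862.637

x_1 = 791.209, x_2 = 1862.637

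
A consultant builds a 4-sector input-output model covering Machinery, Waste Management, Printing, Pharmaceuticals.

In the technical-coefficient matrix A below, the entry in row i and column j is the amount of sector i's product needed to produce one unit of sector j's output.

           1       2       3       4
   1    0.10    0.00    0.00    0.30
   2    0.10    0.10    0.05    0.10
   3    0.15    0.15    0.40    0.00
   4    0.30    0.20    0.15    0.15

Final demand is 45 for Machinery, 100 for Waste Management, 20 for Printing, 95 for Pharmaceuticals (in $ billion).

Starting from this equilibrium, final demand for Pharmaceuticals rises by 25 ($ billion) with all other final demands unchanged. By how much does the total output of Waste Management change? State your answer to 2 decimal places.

I − A =
  [   0.90     0.00     0.00    -0.30]
  [  -0.10     0.90    -0.05    -0.10]
  [  -0.15    -0.15     0.60     0.00]
  [  -0.30    -0.20    -0.15     0.85]
Compute the cofactors C_ij = (−1)^(i+j)·(3×3 minor ij) of I−A; the adjugate is their transpose:
adj(I−A) = Cᵀ =
  [ 0.438375   0.042750   0.043500   0.159750]
  [ 0.077625   0.398250   0.051750   0.074250]
  [ 0.129000   0.110250   0.583500   0.058500]
  [ 0.195750   0.128250   0.130500   0.479250]
det(I−A) = Σ_j (I−A)_1j·C_1j = (0.90)(0.438375) + (0.00)(0.077625) + (0.00)(0.129000) + (-0.30)(0.195750) = 0.3358125
(I − A)⁻¹ = adj(I−A) / det(I−A) ≈
  [   1.3054     0.1273     0.1295     0.4757]
  [   0.2312     1.1859     0.1541     0.2211]
  [   0.3841     0.3283     1.7376     0.1742]
  [   0.5829     0.3819     0.3886     1.4271]
Δx = (I − A)⁻¹ Δd with Δd having +25 in the Pharmaceuticals component and 0 elsewhere.
So Δx_2 = L_24 · (+25), where L_24 = adj(I−A)_24 / det(I−A) = 0.074250 / 0.3358125.
Δx_2 = 0.074250 × (+25) / 0.3358125 = 1.85625 / 0.3358125 ≈ 5.53.

Δx_2 = 5.53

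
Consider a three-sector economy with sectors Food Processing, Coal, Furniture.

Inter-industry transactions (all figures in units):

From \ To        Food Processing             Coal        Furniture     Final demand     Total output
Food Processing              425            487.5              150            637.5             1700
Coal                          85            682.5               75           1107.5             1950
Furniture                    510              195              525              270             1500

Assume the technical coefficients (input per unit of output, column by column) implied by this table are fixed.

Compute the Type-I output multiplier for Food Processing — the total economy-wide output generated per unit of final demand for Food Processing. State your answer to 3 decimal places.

Technical coefficients a_ij = z_ij / X_j:
  a_11 = 425/1700 = 0.25, a_21 = 85/1700 = 0.05, a_31 = 510/1700 = 0.30
  a_12 = 487.5/1950 = 0.25, a_22 = 682.5/1950 = 0.35, a_32 = 195/1950 = 0.10
  a_13 = 150/1500 = 0.10, a_23 = 75/1500 = 0.05, a_33 = 525/1500 = 0.35
I − A =
  [   0.75    -0.25    -0.10]
  [  -0.05     0.65    -0.05]
  [  -0.30    -0.10     0.65]
Cofactors of I−A, C_ij = (−1)^(i+j)·(minor ij) (rows/columns in the sector order above):
  C_11 = (0.65)(0.65) − (-0.05)(-0.10) = 0.4175
  C_12 = −[(-0.05)(0.65) − (-0.05)(-0.30)] = 0.0475
  C_13 = (-0.05)(-0.10) − (0.65)(-0.30) = 0.2000
  C_21 = −[(-0.25)(0.65) − (-0.10)(-0.10)] = 0.1725
  C_22 = (0.75)(0.65) − (-0.10)(-0.30) = 0.4575
  C_23 = −[(0.75)(-0.10) − (-0.25)(-0.30)] = 0.1500
  C_31 = (-0.25)(-0.05) − (-0.10)(0.65) = 0.0775
  C_32 = −[(0.75)(-0.05) − (-0.10)(-0.05)] = 0.0425
  C_33 = (0.75)(0.65) − (-0.25)(-0.05) = 0.4750
det(I−A) = Σ_j (I−A)_1j·C_1j = (0.75)(0.4175) + (-0.25)(0.0475) + (-0.10)(0.2000) = 0.28125
adj(I−A) = Cᵀ =
  [ 0.4175   0.1725   0.0775]
  [ 0.0475   0.4575   0.0425]
  [ 0.2000   0.1500   0.4750]
(I − A)⁻¹ = adj(I−A) / det(I−A) ≈
  [   1.4844     0.6133     0.2756]
  [   0.1689     1.6267     0.1511]
  [   0.7111     0.5333     1.6889]
The output multiplier for sector j is the column-j sum of the Leontief inverse (I − A)⁻¹ = adj(I−A) / det(I−A).
Column 1 of adj(I−A): (0.4175, 0.0475, 0.2000); det(I−A) = 0.28125.
m_1 = (0.4175 + 0.0475 + 0.2000) / 0.28125 = 0.665 / 0.28125 ≈ 2.364.

m_1 = 2.364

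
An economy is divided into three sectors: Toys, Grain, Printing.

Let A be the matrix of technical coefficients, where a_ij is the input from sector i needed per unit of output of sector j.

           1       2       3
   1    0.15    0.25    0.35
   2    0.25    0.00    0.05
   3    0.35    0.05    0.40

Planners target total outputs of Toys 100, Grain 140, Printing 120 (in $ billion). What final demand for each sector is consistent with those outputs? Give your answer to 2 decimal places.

I − A =
  [   0.85    -0.25    -0.35]
  [  -0.25     1.00    -0.05]
  [  -0.35    -0.05     0.60]
d = (I − A) x:
  d_1 = (+0.85)·100 + (-0.25)·140 + (-0.35)·120 = 8.00
  d_2 = (-0.25)·100 + (+1.00)·140 + (-0.05)·120 = 109.00
  d_3 = (-0.35)·100 + (-0.05)·140 + (+0.60)·120 = 30.00

d_1 = 8.00, d_2 = 109.00, d_3 = 30.00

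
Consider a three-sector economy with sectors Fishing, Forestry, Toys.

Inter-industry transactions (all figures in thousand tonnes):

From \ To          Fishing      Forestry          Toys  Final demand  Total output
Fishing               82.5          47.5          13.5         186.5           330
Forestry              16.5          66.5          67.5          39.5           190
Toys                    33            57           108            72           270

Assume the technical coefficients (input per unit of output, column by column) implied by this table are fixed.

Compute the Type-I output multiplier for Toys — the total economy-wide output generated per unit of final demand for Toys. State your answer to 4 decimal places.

m_3 = 3.4783

Technical coefficients a_ij = z_ij / X_j:
  a_11 = 82.5/330 = 0.25, a_21 = 16.5/330 = 0.05, a_31 = 33/330 = 0.10
  a_12 = 47.5/190 = 0.25, a_22 = 66.5/190 = 0.35, a_32 = 57/190 = 0.30
  a_13 = 13.5/270 = 0.05, a_23 = 67.5/270 = 0.25, a_33 = 108/270 = 0.40
I − A =
  [   0.75    -0.25    -0.05]
  [  -0.05     0.65    -0.25]
  [  -0.10    -0.30     0.60]
Cofactors of I−A, C_ij = (−1)^(i+j)·(minor ij) (rows/columns in the sector order above):
  C_11 = (0.65)(0.60) − (-0.25)(-0.30) = 0.3150
  C_12 = −[(-0.05)(0.60) − (-0.25)(-0.10)] = 0.0550
  C_13 = (-0.05)(-0.30) − (0.65)(-0.10) = 0.0800
  C_21 = −[(-0.25)(0.60) − (-0.05)(-0.30)] = 0.1650
  C_22 = (0.75)(0.60) − (-0.05)(-0.10) = 0.4450
  C_23 = −[(0.75)(-0.30) − (-0.25)(-0.10)] = 0.2500
  C_31 = (-0.25)(-0.25) − (-0.05)(0.65) = 0.0950
  C_32 = −[(0.75)(-0.25) − (-0.05)(-0.05)] = 0.1900
  C_33 = (0.75)(0.65) − (-0.25)(-0.05) = 0.4750
det(I−A) = Σ_j (I−A)_1j·C_1j = (0.75)(0.3150) + (-0.25)(0.0550) + (-0.05)(0.0800) = 0.2185
adj(I−A) = Cᵀ =
  [ 0.3150   0.1650   0.0950]
  [ 0.0550   0.4450   0.1900]
  [ 0.0800   0.2500   0.4750]
(I − A)⁻¹ = adj(I−A) / det(I−A) ≈
  [   1.44165     0.75515     0.43478]
  [   0.25172     2.03661     0.86957]
  [   0.36613     1.14416     2.17391]
The output multiplier for sector j is the column-j sum of the Leontief inverse (I − A)⁻¹ = adj(I−A) / det(I−A).
Column 3 of adj(I−A): (0.0950, 0.1900, 0.4750); det(I−A) = 0.2185.
m_3 = (0.0950 + 0.1900 + 0.4750) / 0.2185 = 0.76 / 0.2185 ≈ 3.4783.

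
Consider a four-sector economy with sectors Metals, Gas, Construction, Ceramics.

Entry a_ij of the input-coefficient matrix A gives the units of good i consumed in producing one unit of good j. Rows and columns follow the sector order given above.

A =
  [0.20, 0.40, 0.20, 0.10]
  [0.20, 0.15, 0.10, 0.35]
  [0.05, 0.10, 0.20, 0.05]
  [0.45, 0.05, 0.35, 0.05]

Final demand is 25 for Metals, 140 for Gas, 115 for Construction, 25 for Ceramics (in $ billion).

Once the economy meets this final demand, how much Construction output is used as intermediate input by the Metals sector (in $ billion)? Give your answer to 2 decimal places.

z_31 = 15.66

I − A =
  [   0.80    -0.40    -0.20    -0.10]
  [  -0.20     0.85    -0.10    -0.35]
  [  -0.05    -0.10     0.80    -0.05]
  [  -0.45    -0.05    -0.35     0.95]
Compute the cofactors C_ij = (−1)^(i+j)·(3×3 minor ij) of I−A; the adjugate is their transpose:
adj(I−A) = Cᵀ =
  [ 0.595125   0.324000   0.275250   0.196500]
  [ 0.287625   0.542250   0.246000   0.243000]
  [ 0.093875   0.101750   0.453750   0.071250]
  [ 0.331625   0.219500   0.310500   0.457500]
det(I−A) = Σ_j (I−A)_1j·C_1j = (0.80)(0.595125) + (-0.40)(0.287625) + (-0.20)(0.093875) + (-0.10)(0.331625) = 0.3091125
(I − A)⁻¹ = adj(I−A) / det(I−A) ≈
  [   1.9253     1.0482     0.8905     0.6357]
  [   0.9305     1.7542     0.7958     0.7861]
  [   0.3037     0.3292     1.4679     0.2305]
  [   1.0728     0.7101     1.0045     1.4800]
First solve x = (I − A)⁻¹ d = adj(I−A)·d / det(I−A); in particular x_1 = (0.595125·25 + 0.324000·140 + 0.275250·115 + 0.196500·25) / 0.3091125 = 96.804375 / 0.3091125 ≈ 313.1687.
Intermediate flow from 3 to 1: z_31 = a_31 · x_1 = 0.05 × 96.804375 / 0.3091125 = 4.84021875 / 0.3091125 ≈ 15.66.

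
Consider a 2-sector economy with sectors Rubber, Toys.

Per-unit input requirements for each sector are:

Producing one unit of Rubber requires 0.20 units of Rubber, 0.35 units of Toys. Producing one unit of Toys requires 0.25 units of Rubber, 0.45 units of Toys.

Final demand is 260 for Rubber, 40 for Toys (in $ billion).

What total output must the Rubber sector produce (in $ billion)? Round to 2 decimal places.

x_1 = 434.04

I − A =
  [   0.80    -0.25]
  [  -0.35     0.55]
det(I−A) = (0.80)(0.55) − (-0.25)(-0.35) = 0.3525
adj(I−A) = [[0.55, 0.25], [0.35, 0.80]]
(I − A)⁻¹ = adj(I−A) / det(I−A) ≈
  [   1.5603     0.7092]
  [   0.9929     2.2695]
x = (I − A)⁻¹ d = adj(I−A)·d / det(I−A), with det(I−A) = 0.3525:
  x_1 = (0.55·260 + 0.25·40) / 0.3525 = 153.00 / 0.3525 ≈ 434.04
  x_2 = (0.35·260 + 0.80·40) / 0.3525 = 123.00 / 0.3525 ≈ 348.94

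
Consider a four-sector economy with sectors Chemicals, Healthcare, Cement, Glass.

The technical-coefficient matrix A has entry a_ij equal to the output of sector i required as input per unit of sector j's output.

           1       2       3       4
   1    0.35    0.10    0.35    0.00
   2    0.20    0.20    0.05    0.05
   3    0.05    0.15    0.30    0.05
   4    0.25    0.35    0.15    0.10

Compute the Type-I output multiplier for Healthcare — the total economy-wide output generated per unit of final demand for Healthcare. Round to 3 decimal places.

m_2 = 2.986

I − A =
  [   0.65    -0.10    -0.35     0.00]
  [  -0.20     0.80    -0.05    -0.05]
  [  -0.05    -0.15     0.70    -0.05]
  [  -0.25    -0.35    -0.15     0.90]
Compute the cofactors C_ij = (−1)^(i+j)·(3×3 minor ij) of I−A; the adjugate is their transpose:
adj(I−A) = Cᵀ =
  [ 0.477000   0.115625   0.251125   0.020375]
  [ 0.136500   0.384500   0.101500   0.027000]
  [ 0.077500   0.104875   0.437375   0.030125]
  [ 0.198500   0.199125   0.182125   0.320375]
det(I−A) = Σ_j (I−A)_1j·C_1j = (0.65)(0.477000) + (-0.10)(0.136500) + (-0.35)(0.077500) + (0.00)(0.198500) = 0.269275
(I − A)⁻¹ = adj(I−A) / det(I−A) ≈
  [   1.7714     0.4294     0.9326     0.0757]
  [   0.5069     1.4279     0.3769     0.1003]
  [   0.2878     0.3895     1.6243     0.1119]
  [   0.7372     0.7395     0.6764     1.1898]
The output multiplier for sector j is the column-j sum of the Leontief inverse (I − A)⁻¹ = adj(I−A) / det(I−A).
Column 2 of adj(I−A): (0.115625, 0.384500, 0.104875, 0.199125); det(I−A) = 0.269275.
m_2 = (0.115625 + 0.384500 + 0.104875 + 0.199125) / 0.269275 = 0.804125 / 0.269275 ≈ 2.986.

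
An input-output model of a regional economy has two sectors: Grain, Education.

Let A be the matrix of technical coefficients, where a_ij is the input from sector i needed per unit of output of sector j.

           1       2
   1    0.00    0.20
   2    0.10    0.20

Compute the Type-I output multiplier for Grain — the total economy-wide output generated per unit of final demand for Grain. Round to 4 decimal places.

m_1 = 1.1538

I − A =
  [   1.00    -0.20]
  [  -0.10     0.80]
det(I−A) = (1.00)(0.80) − (-0.20)(-0.10) = 0.7800
adj(I−A) = [[0.80, 0.20], [0.10, 1.00]]
(I − A)⁻¹ = adj(I−A) / det(I−A) ≈
  [   1.02564     0.25641]
  [   0.12821     1.28205]
The output multiplier for sector j is the column-j sum of the Leontief inverse (I − A)⁻¹ = adj(I−A) / det(I−A).
Column 1 of adj(I−A): (0.80, 0.10); det(I−A) = 0.7800.
m_1 = (0.80 + 0.10) / 0.7800 = 0.90 / 0.7800 ≈ 1.1538.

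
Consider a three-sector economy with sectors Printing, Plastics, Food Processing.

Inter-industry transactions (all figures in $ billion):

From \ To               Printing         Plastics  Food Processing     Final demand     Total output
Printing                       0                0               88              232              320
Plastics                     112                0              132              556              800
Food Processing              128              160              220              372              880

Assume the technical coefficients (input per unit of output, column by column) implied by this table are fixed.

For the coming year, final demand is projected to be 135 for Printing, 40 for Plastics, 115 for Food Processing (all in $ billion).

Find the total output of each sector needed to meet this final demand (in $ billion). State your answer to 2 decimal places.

x_1 = 162.70, x_2 = 138.50, x_3 = 277.04

Technical coefficients a_ij = z_ij / X_j:
  a_11 = 0/320 = 0.00, a_21 = 112/320 = 0.35, a_31 = 128/320 = 0.40
  a_12 = 0/800 = 0.00, a_22 = 0/800 = 0.00, a_32 = 160/800 = 0.20
  a_13 = 88/880 = 0.10, a_23 = 132/880 = 0.15, a_33 = 220/880 = 0.25
I − A =
  [   1.00     0.00    -0.10]
  [  -0.35     1.00    -0.15]
  [  -0.40    -0.20     0.75]
Cofactors of I−A, C_ij = (−1)^(i+j)·(minor ij) (rows/columns in the sector order above):
  C_11 = (1.00)(0.75) − (-0.15)(-0.20) = 0.7200
  C_12 = −[(-0.35)(0.75) − (-0.15)(-0.40)] = 0.3225
  C_13 = (-0.35)(-0.20) − (1.00)(-0.40) = 0.4700
  C_21 = −[(0.00)(0.75) − (-0.10)(-0.20)] = 0.0200
  C_22 = (1.00)(0.75) − (-0.10)(-0.40) = 0.7100
  C_23 = −[(1.00)(-0.20) − (0.00)(-0.40)] = 0.2000
  C_31 = (0.00)(-0.15) − (-0.10)(1.00) = 0.1000
  C_32 = −[(1.00)(-0.15) − (-0.10)(-0.35)] = 0.1850
  C_33 = (1.00)(1.00) − (0.00)(-0.35) = 1.0000
det(I−A) = Σ_j (I−A)_1j·C_1j = (1.00)(0.7200) + (0.00)(0.3225) + (-0.10)(0.4700) = 0.6730
adj(I−A) = Cᵀ =
  [ 0.7200   0.0200   0.1000]
  [ 0.3225   0.7100   0.1850]
  [ 0.4700   0.2000   1.0000]
(I − A)⁻¹ = adj(I−A) / det(I−A) ≈
  [   1.0698     0.0297     0.1486]
  [   0.4792     1.0550     0.2749]
  [   0.6984     0.2972     1.4859]
x = (I − A)⁻¹ d = adj(I−A)·d / det(I−A), with det(I−A) = 0.6730:
  x_1 = (0.7200·135 + 0.0200·40 + 0.1000·115) / 0.6730 = 109.50 / 0.6730 ≈ 162.70
  x_2 = (0.3225·135 + 0.7100·40 + 0.1850·115) / 0.6730 = 93.2125 / 0.6730 ≈ 138.50
  x_3 = (0.4700·135 + 0.2000·40 + 1.0000·115) / 0.6730 = 186.45 / 0.6730 ≈ 277.04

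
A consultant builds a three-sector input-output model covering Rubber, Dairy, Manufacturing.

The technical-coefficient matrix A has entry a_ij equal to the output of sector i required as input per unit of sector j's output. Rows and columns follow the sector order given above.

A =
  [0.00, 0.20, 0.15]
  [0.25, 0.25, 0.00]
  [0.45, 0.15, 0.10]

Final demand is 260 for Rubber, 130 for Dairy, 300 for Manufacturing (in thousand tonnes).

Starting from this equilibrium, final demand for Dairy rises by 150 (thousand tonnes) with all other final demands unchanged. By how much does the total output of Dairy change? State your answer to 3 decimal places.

I − A =
  [   1.00    -0.20    -0.15]
  [  -0.25     0.75     0.00]
  [  -0.45    -0.15     0.90]
Cofactors of I−A, C_ij = (−1)^(i+j)·(minor ij) (rows/columns in the sector order above):
  C_11 = (0.75)(0.90) − (0.00)(-0.15) = 0.6750
  C_12 = −[(-0.25)(0.90) − (0.00)(-0.45)] = 0.2250
  C_13 = (-0.25)(-0.15) − (0.75)(-0.45) = 0.3750
  C_21 = −[(-0.20)(0.90) − (-0.15)(-0.15)] = 0.2025
  C_22 = (1.00)(0.90) − (-0.15)(-0.45) = 0.8325
  C_23 = −[(1.00)(-0.15) − (-0.20)(-0.45)] = 0.2400
  C_31 = (-0.20)(0.00) − (-0.15)(0.75) = 0.1125
  C_32 = −[(1.00)(0.00) − (-0.15)(-0.25)] = 0.0375
  C_33 = (1.00)(0.75) − (-0.20)(-0.25) = 0.7000
det(I−A) = Σ_j (I−A)_1j·C_1j = (1.00)(0.6750) + (-0.20)(0.2250) + (-0.15)(0.3750) = 0.57375
adj(I−A) = Cᵀ =
  [ 0.6750   0.2025   0.1125]
  [ 0.2250   0.8325   0.0375]
  [ 0.3750   0.2400   0.7000]
(I − A)⁻¹ = adj(I−A) / det(I−A) ≈
  [   1.1765     0.3529     0.1961]
  [   0.3922     1.4510     0.0654]
  [   0.6536     0.4183     1.2200]
Δx = (I − A)⁻¹ Δd with Δd having +150 in the Dairy component and 0 elsewhere.
So Δx_2 = L_22 · (+150), where L_22 = adj(I−A)_22 / det(I−A) = 0.8325 / 0.57375.
Δx_2 = 0.8325 × (+150) / 0.57375 = 124.875 / 0.57375 ≈ 217.647.

Δx_2 = 217.647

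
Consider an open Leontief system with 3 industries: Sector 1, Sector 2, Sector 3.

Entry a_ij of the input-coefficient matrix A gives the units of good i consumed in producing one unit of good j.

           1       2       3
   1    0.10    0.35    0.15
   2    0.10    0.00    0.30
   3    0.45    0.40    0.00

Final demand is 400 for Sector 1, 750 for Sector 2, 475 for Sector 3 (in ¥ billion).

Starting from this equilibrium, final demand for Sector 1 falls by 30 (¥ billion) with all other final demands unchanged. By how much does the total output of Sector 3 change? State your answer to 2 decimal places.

Δx_3 = -23.10

I − A =
  [   0.90    -0.35    -0.15]
  [  -0.10     1.00    -0.30]
  [  -0.45    -0.40     1.00]
Cofactors of I−A, C_ij = (−1)^(i+j)·(minor ij) (rows/columns in the sector order above):
  C_11 = (1.00)(1.00) − (-0.30)(-0.40) = 0.8800
  C_12 = −[(-0.10)(1.00) − (-0.30)(-0.45)] = 0.2350
  C_13 = (-0.10)(-0.40) − (1.00)(-0.45) = 0.4900
  C_21 = −[(-0.35)(1.00) − (-0.15)(-0.40)] = 0.4100
  C_22 = (0.90)(1.00) − (-0.15)(-0.45) = 0.8325
  C_23 = −[(0.90)(-0.40) − (-0.35)(-0.45)] = 0.5175
  C_31 = (-0.35)(-0.30) − (-0.15)(1.00) = 0.2550
  C_32 = −[(0.90)(-0.30) − (-0.15)(-0.10)] = 0.2850
  C_33 = (0.90)(1.00) − (-0.35)(-0.10) = 0.8650
det(I−A) = Σ_j (I−A)_1j·C_1j = (0.90)(0.8800) + (-0.35)(0.2350) + (-0.15)(0.4900) = 0.63625
adj(I−A) = Cᵀ =
  [ 0.8800   0.4100   0.2550]
  [ 0.2350   0.8325   0.2850]
  [ 0.4900   0.5175   0.8650]
(I − A)⁻¹ = adj(I−A) / det(I−A) ≈
  [   1.3831     0.6444     0.4008]
  [   0.3694     1.3084     0.4479]
  [   0.7701     0.8134     1.3595]
Δx = (I − A)⁻¹ Δd with Δd having -30 in the Sector 1 component and 0 elsewhere.
So Δx_3 = L_31 · (-30), where L_31 = adj(I−A)_31 / det(I−A) = 0.4900 / 0.63625.
Δx_3 = 0.4900 × (-30) / 0.63625 = -14.70 / 0.63625 ≈ -23.10.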